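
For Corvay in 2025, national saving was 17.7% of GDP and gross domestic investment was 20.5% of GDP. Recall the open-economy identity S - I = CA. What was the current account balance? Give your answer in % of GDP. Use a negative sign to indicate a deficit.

S - I = CA (net lending to the rest of the world).
CA = S - I = 17.7 - 20.5 = -2.8

-2.8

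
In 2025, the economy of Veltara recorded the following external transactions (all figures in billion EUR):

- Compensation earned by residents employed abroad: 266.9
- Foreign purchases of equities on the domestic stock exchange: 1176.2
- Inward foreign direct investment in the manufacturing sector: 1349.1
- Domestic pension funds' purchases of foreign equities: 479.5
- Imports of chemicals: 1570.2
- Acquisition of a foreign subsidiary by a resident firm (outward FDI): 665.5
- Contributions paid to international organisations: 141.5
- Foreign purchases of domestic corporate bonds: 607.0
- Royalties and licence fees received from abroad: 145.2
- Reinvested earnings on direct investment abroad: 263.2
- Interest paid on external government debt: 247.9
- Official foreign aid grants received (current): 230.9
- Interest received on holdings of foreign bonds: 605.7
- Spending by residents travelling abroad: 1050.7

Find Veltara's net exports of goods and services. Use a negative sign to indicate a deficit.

-2475.7

Goods: -1570.2
Services: -1050.7 + 145.2 = -905.5
Trade balance = -1570.2 + (-905.5) = -2475.7
(Excluded from the trade balance — primary income: compensation earned by residents employed abroad 266.9, reinvested earnings on direct investment abroad 263.2, interest paid on external government debt 247.9, interest received on holdings of foreign bonds 605.7; financial account: foreign purchases of equities on the domestic stock exchange 1176.2, inward foreign direct investment in the manufacturing sector 1349.1, domestic pension funds' purchases of foreign equities 479.5, acquisition of a foreign subsidiary by a resident firm (outward FDI) 665.5, foreign purchases of domestic corporate bonds 607.0; secondary income: contributions paid to international organisations 141.5, official foreign aid grants received (current) 230.9.)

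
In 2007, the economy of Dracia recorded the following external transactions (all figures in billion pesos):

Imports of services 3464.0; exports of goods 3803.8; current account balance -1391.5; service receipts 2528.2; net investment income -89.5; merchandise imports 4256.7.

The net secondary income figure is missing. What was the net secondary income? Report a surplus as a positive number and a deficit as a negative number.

86.7

Current account = goods balance + services balance + net primary income + net secondary income
Sum of the known components = -1478.2
Net secondary income = CA - (known components) = -1391.5 - (-1478.2) = 86.7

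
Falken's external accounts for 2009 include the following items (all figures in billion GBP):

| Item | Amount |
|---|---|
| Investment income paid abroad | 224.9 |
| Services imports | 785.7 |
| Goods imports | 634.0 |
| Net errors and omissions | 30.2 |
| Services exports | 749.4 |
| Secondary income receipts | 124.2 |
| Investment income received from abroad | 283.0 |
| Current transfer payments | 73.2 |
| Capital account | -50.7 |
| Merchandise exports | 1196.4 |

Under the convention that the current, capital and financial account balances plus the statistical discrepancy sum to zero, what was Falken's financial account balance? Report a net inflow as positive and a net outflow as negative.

Goods balance = 1196.4 - 634.0 = 562.4
Services balance = 749.4 - 785.7 = -36.3
Trade balance (goods + services) = 562.4 + (-36.3) = 526.1
Net primary income = 283.0 - 224.9 = 58.1
Net secondary income = 124.2 - 73.2 = 51.0
Current account = 526.1 + 58.1 + 51.0 = 635.2
Financial account = -(635.2 + (-50.7) + 30.2) = -614.7

-614.7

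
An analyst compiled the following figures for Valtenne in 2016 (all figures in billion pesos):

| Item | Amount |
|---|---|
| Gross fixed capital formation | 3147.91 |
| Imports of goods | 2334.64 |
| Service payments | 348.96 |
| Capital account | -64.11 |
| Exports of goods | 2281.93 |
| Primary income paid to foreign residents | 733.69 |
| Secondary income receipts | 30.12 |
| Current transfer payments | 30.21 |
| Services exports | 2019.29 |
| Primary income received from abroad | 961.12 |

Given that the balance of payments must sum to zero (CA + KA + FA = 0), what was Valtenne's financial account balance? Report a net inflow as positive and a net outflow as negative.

-1780.85

Goods balance = 2281.93 - 2334.64 = -52.71
Services balance = 2019.29 - 348.96 = 1670.33
Trade balance (goods + services) = -52.71 + 1670.33 = 1617.62
Net primary income = 961.12 - 733.69 = 227.43
Net secondary income = 30.12 - 30.21 = -0.09
Current account = 1617.62 + 227.43 + (-0.09) = 1844.96
Financial account = -(1844.96 + (-64.11)) = -1780.85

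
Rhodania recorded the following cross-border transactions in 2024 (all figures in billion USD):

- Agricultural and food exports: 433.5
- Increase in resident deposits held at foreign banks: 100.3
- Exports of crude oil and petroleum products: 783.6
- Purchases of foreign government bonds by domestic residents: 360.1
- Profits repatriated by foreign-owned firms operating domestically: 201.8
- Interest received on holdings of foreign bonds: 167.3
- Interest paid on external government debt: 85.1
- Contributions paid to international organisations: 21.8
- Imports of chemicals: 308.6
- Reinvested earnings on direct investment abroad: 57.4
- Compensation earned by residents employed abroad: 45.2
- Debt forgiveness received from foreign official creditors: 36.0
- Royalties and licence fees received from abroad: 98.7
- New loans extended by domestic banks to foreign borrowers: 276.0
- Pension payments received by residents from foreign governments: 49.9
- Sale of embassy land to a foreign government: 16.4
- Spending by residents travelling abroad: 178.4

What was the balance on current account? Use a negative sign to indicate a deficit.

839.9

Goods: 783.6 + 433.5 - 308.6 = 908.5
Services: -178.4 + 98.7 = -79.7
Primary income: 57.4 + 167.3 - 85.1 + 45.2 - 201.8 = -17.0
Secondary income: -21.8 + 49.9 = 28.1
Current account = 908.5 + (-79.7) + (-17.0) + 28.1 = 839.9
(Excluded from the current account — financial account: increase in resident deposits held at foreign banks 100.3, purchases of foreign government bonds by domestic residents 360.1, new loans extended by domestic banks to foreign borrowers 276.0; capital account: debt forgiveness received from foreign official creditors 36.0, sale of embassy land to a foreign government 16.4.)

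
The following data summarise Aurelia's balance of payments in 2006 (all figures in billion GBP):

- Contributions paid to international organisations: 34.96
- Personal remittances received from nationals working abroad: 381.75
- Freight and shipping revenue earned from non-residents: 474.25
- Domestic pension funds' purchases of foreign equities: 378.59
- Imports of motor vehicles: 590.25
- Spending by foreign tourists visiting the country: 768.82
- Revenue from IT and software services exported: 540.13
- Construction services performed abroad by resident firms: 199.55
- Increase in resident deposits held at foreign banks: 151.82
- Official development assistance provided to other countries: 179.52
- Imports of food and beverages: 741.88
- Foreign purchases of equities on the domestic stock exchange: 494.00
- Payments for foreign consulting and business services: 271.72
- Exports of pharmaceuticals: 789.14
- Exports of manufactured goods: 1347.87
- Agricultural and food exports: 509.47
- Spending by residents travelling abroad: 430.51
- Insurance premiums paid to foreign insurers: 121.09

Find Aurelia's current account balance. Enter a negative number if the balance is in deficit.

Goods: 789.14 - 741.88 + 1347.87 + 509.47 - 590.25 = 1314.35
Services: 768.82 + 199.55 + 540.13 + 474.25 - 121.09 - 271.72 - 430.51 = 1159.43
Secondary income: -34.96 - 179.52 + 381.75 = 167.27
Current account = 1314.35 + 1159.43 + 167.27 = 2641.05
(Excluded from the current account — financial account: domestic pension funds' purchases of foreign equities 378.59, increase in resident deposits held at foreign banks 151.82, foreign purchases of equities on the domestic stock exchange 494.00.)

2641.05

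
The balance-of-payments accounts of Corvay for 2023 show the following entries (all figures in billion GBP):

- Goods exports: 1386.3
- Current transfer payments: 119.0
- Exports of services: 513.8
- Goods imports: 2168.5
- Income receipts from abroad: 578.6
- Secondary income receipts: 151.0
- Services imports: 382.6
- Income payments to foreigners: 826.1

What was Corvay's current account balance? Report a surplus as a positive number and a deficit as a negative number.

Goods balance = 1386.3 - 2168.5 = -782.2
Services balance = 513.8 - 382.6 = 131.2
Trade balance (goods + services) = -782.2 + 131.2 = -651.0
Net primary income = 578.6 - 826.1 = -247.5
Net secondary income = 151.0 - 119.0 = 32.0
Current account = -651.0 + (-247.5) + 32.0 = -866.5

-866.5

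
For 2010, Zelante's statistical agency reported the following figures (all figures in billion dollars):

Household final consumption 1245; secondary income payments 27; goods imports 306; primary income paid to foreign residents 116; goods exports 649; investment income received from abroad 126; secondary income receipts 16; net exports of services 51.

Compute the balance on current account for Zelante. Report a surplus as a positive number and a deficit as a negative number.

Goods balance = 649 - 306 = 343
Services balance = 51
Trade balance (goods + services) = 343 + 51 = 394
Net primary income = 126 - 116 = 10
Net secondary income = 16 - 27 = -11
Current account = 394 + 10 + (-11) = 393

393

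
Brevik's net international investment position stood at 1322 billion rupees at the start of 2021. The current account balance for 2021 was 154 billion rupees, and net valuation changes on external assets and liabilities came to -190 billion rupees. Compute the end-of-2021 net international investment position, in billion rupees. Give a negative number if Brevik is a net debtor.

1286

Change in NIIP = current account + net valuation change = 154 + (-190) = -36
End-of-year NIIP = 1322 + (-36) = 1286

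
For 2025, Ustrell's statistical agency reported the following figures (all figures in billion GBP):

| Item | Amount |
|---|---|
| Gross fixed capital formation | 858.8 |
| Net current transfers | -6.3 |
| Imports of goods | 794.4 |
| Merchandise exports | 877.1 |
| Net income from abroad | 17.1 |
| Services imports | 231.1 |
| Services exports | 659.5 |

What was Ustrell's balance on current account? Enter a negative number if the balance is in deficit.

Goods balance = 877.1 - 794.4 = 82.7
Services balance = 659.5 - 231.1 = 428.4
Trade balance (goods + services) = 82.7 + 428.4 = 511.1
Net primary income = 17.1
Net secondary income = -6.3
Current account = 511.1 + 17.1 + (-6.3) = 521.9

521.9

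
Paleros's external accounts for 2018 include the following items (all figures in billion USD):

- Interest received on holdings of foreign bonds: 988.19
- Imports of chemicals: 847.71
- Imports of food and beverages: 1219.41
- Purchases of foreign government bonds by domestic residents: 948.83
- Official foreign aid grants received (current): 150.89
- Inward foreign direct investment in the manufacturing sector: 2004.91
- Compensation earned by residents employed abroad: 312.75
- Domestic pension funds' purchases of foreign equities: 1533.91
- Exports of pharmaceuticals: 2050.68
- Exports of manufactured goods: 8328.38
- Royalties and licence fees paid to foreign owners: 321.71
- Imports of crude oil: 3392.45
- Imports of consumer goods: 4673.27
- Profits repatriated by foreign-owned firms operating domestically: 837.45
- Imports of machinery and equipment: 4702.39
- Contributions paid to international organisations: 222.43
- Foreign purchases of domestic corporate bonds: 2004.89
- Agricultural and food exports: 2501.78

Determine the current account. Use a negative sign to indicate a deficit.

-1884.15

Goods: -4673.27 - 847.71 + 2501.78 + 2050.68 - 3392.45 + 8328.38 - 4702.39 - 1219.41 = -1954.39
Services: -321.71
Primary income: -837.45 + 988.19 + 312.75 = 463.49
Secondary income: 150.89 - 222.43 = -71.54
Current account = (-1954.39) + (-321.71) + 463.49 + (-71.54) = -1884.15
(Excluded from the current account — financial account: purchases of foreign government bonds by domestic residents 948.83, inward foreign direct investment in the manufacturing sector 2004.91, domestic pension funds' purchases of foreign equities 1533.91, foreign purchases of domestic corporate bonds 2004.89.)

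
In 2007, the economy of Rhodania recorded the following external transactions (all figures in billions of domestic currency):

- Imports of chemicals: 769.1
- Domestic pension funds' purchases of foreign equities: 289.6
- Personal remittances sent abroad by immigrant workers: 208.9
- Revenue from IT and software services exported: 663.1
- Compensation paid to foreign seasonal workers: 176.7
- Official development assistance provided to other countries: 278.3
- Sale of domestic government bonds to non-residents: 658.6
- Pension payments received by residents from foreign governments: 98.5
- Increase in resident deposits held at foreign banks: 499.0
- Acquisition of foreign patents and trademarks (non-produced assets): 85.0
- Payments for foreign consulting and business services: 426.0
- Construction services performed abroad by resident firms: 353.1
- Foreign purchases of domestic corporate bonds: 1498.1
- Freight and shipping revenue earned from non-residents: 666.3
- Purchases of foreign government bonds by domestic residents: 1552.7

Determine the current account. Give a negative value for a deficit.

-78.0

Goods: -769.1
Services: 353.1 + 666.3 + 663.1 - 426.0 = 1256.5
Primary income: -176.7
Secondary income: -208.9 + 98.5 - 278.3 = -388.7
Current account = (-769.1) + 1256.5 + (-176.7) + (-388.7) = -78.0
(Excluded from the current account — financial account: domestic pension funds' purchases of foreign equities 289.6, sale of domestic government bonds to non-residents 658.6, increase in resident deposits held at foreign banks 499.0, foreign purchases of domestic corporate bonds 1498.1, purchases of foreign government bonds by domestic residents 1552.7; capital account: acquisition of foreign patents and trademarks (non-produced assets) 85.0.)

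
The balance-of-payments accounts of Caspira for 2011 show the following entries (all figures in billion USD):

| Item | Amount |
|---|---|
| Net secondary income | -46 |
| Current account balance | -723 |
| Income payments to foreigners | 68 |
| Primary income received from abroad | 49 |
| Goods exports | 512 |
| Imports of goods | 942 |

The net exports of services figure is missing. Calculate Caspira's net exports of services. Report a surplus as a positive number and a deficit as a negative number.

-228

Current account = goods balance + services balance + net primary income + net secondary income
Sum of the known components = -495
Net exports of services = CA - (known components) = -723 - (-495) = -228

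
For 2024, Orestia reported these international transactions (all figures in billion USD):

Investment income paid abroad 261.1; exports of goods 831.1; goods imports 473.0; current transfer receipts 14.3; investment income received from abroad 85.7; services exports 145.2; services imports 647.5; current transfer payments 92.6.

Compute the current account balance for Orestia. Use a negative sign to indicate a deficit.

Goods balance = 831.1 - 473.0 = 358.1
Services balance = 145.2 - 647.5 = -502.3
Trade balance (goods + services) = 358.1 + (-502.3) = -144.2
Net primary income = 85.7 - 261.1 = -175.4
Net secondary income = 14.3 - 92.6 = -78.3
Current account = -144.2 + (-175.4) + (-78.3) = -397.9

-397.9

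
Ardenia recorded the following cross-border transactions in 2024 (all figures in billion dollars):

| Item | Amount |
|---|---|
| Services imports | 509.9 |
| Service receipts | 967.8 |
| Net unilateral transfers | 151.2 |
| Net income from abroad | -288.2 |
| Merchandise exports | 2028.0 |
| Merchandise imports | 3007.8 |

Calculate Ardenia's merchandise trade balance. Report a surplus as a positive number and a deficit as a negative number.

Goods balance = 2028.0 - 3007.8 = -979.8

-979.8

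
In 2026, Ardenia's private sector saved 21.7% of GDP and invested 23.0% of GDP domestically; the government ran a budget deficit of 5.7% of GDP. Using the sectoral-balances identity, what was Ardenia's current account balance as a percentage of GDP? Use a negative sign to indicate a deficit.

By the sectoral-balances identity, CA = (S_private - I) + (T - G).
Private balance = 21.7 - 23.0 = -1.3
Government balance (T - G) = -5.7
CA = -1.3 + (-5.7) = -7.0

-7.0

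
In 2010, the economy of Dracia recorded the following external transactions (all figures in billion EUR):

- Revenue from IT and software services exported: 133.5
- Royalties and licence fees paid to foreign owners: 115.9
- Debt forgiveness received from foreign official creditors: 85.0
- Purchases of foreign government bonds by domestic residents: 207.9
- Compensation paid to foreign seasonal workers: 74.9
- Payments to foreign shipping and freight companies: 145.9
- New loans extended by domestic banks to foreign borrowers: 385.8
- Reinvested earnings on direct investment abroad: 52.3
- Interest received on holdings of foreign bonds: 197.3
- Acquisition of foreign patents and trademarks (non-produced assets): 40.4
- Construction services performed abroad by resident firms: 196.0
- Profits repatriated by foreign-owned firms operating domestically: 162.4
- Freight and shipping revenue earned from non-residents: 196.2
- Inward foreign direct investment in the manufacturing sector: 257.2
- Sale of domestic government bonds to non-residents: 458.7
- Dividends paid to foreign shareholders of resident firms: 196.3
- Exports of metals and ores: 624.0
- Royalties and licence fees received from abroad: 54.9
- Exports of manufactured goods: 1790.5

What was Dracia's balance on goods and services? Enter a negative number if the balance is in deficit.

Goods: 624.0 + 1790.5 = 2414.5
Services: 133.5 + 196.2 - 115.9 + 196.0 - 145.9 + 54.9 = 318.8
Trade balance = 2414.5 + 318.8 = 2733.3
(Excluded from the trade balance — capital account: debt forgiveness received from foreign official creditors 85.0, acquisition of foreign patents and trademarks (non-produced assets) 40.4; financial account: purchases of foreign government bonds by domestic residents 207.9, new loans extended by domestic banks to foreign borrowers 385.8, inward foreign direct investment in the manufacturing sector 257.2, sale of domestic government bonds to non-residents 458.7; primary income: compensation paid to foreign seasonal workers 74.9, reinvested earnings on direct investment abroad 52.3, interest received on holdings of foreign bonds 197.3, profits repatriated by foreign-owned firms operating domestically 162.4, dividends paid to foreign shareholders of resident firms 196.3.)

2733.3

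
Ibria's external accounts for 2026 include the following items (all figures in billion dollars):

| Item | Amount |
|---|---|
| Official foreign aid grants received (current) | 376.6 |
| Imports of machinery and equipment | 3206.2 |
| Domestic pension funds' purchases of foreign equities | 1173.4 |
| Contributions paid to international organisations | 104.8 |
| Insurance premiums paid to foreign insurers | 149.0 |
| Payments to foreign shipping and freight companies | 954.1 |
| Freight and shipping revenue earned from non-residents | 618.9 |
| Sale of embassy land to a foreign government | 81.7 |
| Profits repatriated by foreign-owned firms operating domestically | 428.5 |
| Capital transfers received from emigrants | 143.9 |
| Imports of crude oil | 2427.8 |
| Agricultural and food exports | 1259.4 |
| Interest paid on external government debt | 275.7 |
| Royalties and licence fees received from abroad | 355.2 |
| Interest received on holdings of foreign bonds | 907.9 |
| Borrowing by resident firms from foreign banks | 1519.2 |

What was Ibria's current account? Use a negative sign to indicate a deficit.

-4028.1

Goods: 1259.4 - 3206.2 - 2427.8 = -4374.6
Services: 618.9 - 149.0 + 355.2 - 954.1 = -129.0
Primary income: 907.9 - 428.5 - 275.7 = 203.7
Secondary income: -104.8 + 376.6 = 271.8
Current account = (-4374.6) + (-129.0) + 203.7 + 271.8 = -4028.1
(Excluded from the current account — financial account: domestic pension funds' purchases of foreign equities 1173.4, borrowing by resident firms from foreign banks 1519.2; capital account: sale of embassy land to a foreign government 81.7, capital transfers received from emigrants 143.9.)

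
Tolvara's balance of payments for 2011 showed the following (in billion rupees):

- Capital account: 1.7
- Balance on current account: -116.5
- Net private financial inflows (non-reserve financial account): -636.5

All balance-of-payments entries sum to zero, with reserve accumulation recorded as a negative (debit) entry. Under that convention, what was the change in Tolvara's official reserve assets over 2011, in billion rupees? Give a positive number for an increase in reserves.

-751.3

Official reserve transactions balance = -((-116.5) + 1.7 + (-636.5)) = 751.3
An accumulation of reserves is recorded as a debit (negative entry), so the change in the stock of reserves is the negative of that balance.
Change in official reserves = -(751.3) = -751.3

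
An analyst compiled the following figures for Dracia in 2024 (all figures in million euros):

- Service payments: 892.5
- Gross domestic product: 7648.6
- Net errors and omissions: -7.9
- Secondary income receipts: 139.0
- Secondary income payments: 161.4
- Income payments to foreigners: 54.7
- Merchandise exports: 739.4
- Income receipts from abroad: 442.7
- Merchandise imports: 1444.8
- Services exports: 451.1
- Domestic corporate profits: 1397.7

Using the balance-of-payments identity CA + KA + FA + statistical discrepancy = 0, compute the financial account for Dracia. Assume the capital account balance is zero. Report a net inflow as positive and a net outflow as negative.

789.1

Goods balance = 739.4 - 1444.8 = -705.4
Services balance = 451.1 - 892.5 = -441.4
Trade balance (goods + services) = -705.4 + (-441.4) = -1146.8
Net primary income = 442.7 - 54.7 = 388.0
Net secondary income = 139.0 - 161.4 = -22.4
Current account = -1146.8 + 388.0 + (-22.4) = -781.2
Financial account = -(-781.2 + (-7.9)) = 789.1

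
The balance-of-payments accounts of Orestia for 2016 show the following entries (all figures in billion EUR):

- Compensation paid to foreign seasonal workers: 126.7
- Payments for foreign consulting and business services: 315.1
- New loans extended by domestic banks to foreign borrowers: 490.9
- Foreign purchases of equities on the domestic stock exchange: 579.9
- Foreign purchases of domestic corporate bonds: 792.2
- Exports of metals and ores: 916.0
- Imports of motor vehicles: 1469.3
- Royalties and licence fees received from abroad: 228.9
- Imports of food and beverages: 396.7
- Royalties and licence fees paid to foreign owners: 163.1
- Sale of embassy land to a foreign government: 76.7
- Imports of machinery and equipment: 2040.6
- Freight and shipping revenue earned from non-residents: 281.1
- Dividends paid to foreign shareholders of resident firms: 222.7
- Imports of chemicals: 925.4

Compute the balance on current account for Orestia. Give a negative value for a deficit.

-4233.6

Goods: 916.0 - 925.4 - 396.7 - 1469.3 - 2040.6 = -3916.0
Services: 281.1 + 228.9 - 315.1 - 163.1 = 31.8
Primary income: -126.7 - 222.7 = -349.4
Current account = (-3916.0) + 31.8 + (-349.4) = -4233.6
(Excluded from the current account — financial account: new loans extended by domestic banks to foreign borrowers 490.9, foreign purchases of equities on the domestic stock exchange 579.9, foreign purchases of domestic corporate bonds 792.2; capital account: sale of embassy land to a foreign government 76.7.)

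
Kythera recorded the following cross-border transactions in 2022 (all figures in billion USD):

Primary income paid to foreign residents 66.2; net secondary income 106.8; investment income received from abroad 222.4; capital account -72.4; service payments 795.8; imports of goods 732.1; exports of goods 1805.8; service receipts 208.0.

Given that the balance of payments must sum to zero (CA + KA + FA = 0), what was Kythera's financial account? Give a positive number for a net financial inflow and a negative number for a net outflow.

-676.5

Goods balance = 1805.8 - 732.1 = 1073.7
Services balance = 208.0 - 795.8 = -587.8
Trade balance (goods + services) = 1073.7 + (-587.8) = 485.9
Net primary income = 222.4 - 66.2 = 156.2
Net secondary income = 106.8
Current account = 485.9 + 156.2 + 106.8 = 748.9
Financial account = -(748.9 + (-72.4)) = -676.5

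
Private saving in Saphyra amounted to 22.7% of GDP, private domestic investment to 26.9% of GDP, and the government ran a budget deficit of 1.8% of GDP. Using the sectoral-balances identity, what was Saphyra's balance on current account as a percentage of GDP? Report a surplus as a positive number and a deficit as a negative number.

-6.0

By the sectoral-balances identity, CA = (S_private - I) + (T - G).
Private balance = 22.7 - 26.9 = -4.2
Government balance (T - G) = -1.8
CA = -4.2 + (-1.8) = -6.0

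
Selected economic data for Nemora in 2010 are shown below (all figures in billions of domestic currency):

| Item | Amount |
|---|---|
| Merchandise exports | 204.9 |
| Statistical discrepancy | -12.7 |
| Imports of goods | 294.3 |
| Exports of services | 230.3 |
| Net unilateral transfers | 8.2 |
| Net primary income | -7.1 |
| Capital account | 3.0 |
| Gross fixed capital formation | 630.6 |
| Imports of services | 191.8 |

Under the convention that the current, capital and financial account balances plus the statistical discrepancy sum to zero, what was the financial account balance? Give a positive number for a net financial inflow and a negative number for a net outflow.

59.5

Goods balance = 204.9 - 294.3 = -89.4
Services balance = 230.3 - 191.8 = 38.5
Trade balance (goods + services) = -89.4 + 38.5 = -50.9
Net primary income = -7.1
Net secondary income = 8.2
Current account = -50.9 + (-7.1) + 8.2 = -49.8
Financial account = -(-49.8 + 3.0 + (-12.7)) = 59.5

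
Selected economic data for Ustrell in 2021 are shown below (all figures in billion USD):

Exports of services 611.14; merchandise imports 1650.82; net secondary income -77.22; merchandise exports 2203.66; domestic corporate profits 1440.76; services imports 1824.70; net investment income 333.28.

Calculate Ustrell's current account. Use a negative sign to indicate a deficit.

-404.66

Goods balance = 2203.66 - 1650.82 = 552.84
Services balance = 611.14 - 1824.70 = -1213.56
Trade balance (goods + services) = 552.84 + (-1213.56) = -660.72
Net primary income = 333.28
Net secondary income = -77.22
Current account = -660.72 + 333.28 + (-77.22) = -404.66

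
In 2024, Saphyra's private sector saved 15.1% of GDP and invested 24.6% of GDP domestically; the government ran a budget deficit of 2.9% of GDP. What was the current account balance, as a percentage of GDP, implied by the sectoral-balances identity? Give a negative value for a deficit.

-12.4

By the sectoral-balances identity, CA = (S_private - I) + (T - G).
Private balance = 15.1 - 24.6 = -9.5
Government balance (T - G) = -2.9
CA = -9.5 + (-2.9) = -12.4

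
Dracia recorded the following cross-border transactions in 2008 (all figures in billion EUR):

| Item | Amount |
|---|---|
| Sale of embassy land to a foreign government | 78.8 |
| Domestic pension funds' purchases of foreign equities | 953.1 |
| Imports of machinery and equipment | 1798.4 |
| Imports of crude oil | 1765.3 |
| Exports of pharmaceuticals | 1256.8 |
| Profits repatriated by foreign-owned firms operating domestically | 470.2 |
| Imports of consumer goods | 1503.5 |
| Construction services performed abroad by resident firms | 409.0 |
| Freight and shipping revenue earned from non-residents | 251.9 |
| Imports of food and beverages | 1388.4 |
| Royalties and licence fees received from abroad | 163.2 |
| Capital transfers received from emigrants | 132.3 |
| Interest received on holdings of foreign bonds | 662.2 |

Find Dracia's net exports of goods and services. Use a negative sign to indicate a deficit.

Goods: -1388.4 - 1798.4 + 1256.8 - 1503.5 - 1765.3 = -5198.8
Services: 409.0 + 163.2 + 251.9 = 824.1
Trade balance = -5198.8 + 824.1 = -4374.7
(Excluded from the trade balance — capital account: sale of embassy land to a foreign government 78.8, capital transfers received from emigrants 132.3; financial account: domestic pension funds' purchases of foreign equities 953.1; primary income: profits repatriated by foreign-owned firms operating domestically 470.2, interest received on holdings of foreign bonds 662.2.)

-4374.7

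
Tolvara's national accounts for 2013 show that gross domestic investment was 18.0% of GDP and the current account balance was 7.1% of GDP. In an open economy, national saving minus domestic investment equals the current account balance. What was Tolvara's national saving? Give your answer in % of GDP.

25.1

S = I + CA = 18.0 + 7.1 = 25.1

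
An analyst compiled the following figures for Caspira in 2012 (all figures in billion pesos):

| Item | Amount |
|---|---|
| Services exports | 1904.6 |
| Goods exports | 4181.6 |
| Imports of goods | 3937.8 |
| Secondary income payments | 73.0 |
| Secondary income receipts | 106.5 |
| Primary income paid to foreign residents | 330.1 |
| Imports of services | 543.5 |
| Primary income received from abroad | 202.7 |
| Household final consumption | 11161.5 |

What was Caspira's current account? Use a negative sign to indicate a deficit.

Goods balance = 4181.6 - 3937.8 = 243.8
Services balance = 1904.6 - 543.5 = 1361.1
Trade balance (goods + services) = 243.8 + 1361.1 = 1604.9
Net primary income = 202.7 - 330.1 = -127.4
Net secondary income = 106.5 - 73.0 = 33.5
Current account = 1604.9 + (-127.4) + 33.5 = 1511.0

1511.0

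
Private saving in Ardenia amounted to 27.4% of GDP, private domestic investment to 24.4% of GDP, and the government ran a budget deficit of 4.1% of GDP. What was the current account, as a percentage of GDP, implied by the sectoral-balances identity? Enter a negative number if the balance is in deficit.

-1.1

By the sectoral-balances identity, CA = (S_private - I) + (T - G).
Private balance = 27.4 - 24.4 = 3.0
Government balance (T - G) = -4.1
CA = 3.0 + (-4.1) = -1.1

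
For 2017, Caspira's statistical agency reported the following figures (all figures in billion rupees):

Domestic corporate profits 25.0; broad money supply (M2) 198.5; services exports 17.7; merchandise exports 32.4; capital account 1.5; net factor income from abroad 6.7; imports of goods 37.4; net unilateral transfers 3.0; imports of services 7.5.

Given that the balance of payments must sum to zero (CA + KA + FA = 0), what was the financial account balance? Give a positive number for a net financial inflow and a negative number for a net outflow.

-16.4

Goods balance = 32.4 - 37.4 = -5.0
Services balance = 17.7 - 7.5 = 10.2
Trade balance (goods + services) = -5.0 + 10.2 = 5.2
Net primary income = 6.7
Net secondary income = 3.0
Current account = 5.2 + 6.7 + 3.0 = 14.9
Financial account = -(14.9 + 1.5) = -16.4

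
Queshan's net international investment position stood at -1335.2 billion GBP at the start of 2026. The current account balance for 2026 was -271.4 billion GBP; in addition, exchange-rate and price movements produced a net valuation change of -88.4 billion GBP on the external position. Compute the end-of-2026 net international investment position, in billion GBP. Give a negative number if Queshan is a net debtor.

-1695.0

Change in NIIP = current account + net valuation change = -271.4 + (-88.4) = -359.8
End-of-year NIIP = -1335.2 + (-359.8) = -1695.0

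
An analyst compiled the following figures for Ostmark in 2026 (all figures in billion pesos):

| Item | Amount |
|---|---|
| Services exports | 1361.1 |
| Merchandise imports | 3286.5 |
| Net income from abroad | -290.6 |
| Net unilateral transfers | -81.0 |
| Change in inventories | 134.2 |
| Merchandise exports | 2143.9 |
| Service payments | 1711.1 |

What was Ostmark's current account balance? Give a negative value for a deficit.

-1864.2

Goods balance = 2143.9 - 3286.5 = -1142.6
Services balance = 1361.1 - 1711.1 = -350.0
Trade balance (goods + services) = -1142.6 + (-350.0) = -1492.6
Net primary income = -290.6
Net secondary income = -81.0
Current account = -1492.6 + (-290.6) + (-81.0) = -1864.2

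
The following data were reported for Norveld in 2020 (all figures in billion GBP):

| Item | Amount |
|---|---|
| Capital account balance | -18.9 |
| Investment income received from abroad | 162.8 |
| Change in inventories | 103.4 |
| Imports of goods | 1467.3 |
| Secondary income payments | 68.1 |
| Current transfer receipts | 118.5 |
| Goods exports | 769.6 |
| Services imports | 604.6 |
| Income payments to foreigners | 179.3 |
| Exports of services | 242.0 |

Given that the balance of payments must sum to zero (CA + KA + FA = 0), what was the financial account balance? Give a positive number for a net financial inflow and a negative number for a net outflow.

Goods balance = 769.6 - 1467.3 = -697.7
Services balance = 242.0 - 604.6 = -362.6
Trade balance (goods + services) = -697.7 + (-362.6) = -1060.3
Net primary income = 162.8 - 179.3 = -16.5
Net secondary income = 118.5 - 68.1 = 50.4
Current account = -1060.3 + (-16.5) + 50.4 = -1026.4
Financial account = -(-1026.4 + (-18.9)) = 1045.3

1045.3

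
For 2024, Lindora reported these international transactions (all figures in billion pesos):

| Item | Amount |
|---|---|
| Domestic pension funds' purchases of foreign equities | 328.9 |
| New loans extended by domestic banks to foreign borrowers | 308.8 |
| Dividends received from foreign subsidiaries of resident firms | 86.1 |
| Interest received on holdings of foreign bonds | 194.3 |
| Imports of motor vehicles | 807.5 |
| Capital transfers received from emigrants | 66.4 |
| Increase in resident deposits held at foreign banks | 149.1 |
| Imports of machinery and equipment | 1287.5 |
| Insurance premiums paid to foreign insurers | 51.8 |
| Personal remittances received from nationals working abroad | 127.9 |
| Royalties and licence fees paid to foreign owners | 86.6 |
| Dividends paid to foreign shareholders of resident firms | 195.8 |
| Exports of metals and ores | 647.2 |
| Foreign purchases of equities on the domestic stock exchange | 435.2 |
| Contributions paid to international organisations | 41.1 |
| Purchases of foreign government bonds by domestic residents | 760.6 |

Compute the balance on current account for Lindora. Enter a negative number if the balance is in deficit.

-1414.8

Goods: -807.5 + 647.2 - 1287.5 = -1447.8
Services: -86.6 - 51.8 = -138.4
Primary income: 194.3 - 195.8 + 86.1 = 84.6
Secondary income: -41.1 + 127.9 = 86.8
Current account = (-1447.8) + (-138.4) + 84.6 + 86.8 = -1414.8
(Excluded from the current account — financial account: domestic pension funds' purchases of foreign equities 328.9, new loans extended by domestic banks to foreign borrowers 308.8, increase in resident deposits held at foreign banks 149.1, foreign purchases of equities on the domestic stock exchange 435.2, purchases of foreign government bonds by domestic residents 760.6; capital account: capital transfers received from emigrants 66.4.)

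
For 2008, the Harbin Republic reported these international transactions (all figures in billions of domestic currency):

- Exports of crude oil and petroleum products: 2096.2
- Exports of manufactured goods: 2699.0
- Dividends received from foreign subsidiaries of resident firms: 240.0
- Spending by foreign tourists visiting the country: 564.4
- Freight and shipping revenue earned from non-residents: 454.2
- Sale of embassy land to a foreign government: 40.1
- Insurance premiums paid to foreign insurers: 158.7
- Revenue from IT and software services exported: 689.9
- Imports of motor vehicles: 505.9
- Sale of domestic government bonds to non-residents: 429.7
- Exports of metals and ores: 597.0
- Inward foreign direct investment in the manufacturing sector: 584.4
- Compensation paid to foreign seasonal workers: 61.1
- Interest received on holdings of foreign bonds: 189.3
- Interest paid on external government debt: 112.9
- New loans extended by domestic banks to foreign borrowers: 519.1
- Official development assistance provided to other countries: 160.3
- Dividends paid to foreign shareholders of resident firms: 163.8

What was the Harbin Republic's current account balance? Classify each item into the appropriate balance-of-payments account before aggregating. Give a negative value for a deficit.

Goods: 2096.2 - 505.9 + 2699.0 + 597.0 = 4886.3
Services: -158.7 + 689.9 + 564.4 + 454.2 = 1549.8
Primary income: -112.9 - 61.1 + 240.0 + 189.3 - 163.8 = 91.5
Secondary income: -160.3
Current account = 4886.3 + 1549.8 + 91.5 + (-160.3) = 6367.3
(Excluded from the current account — capital account: sale of embassy land to a foreign government 40.1; financial account: sale of domestic government bonds to non-residents 429.7, inward foreign direct investment in the manufacturing sector 584.4, new loans extended by domestic banks to foreign borrowers 519.1.)

6367.3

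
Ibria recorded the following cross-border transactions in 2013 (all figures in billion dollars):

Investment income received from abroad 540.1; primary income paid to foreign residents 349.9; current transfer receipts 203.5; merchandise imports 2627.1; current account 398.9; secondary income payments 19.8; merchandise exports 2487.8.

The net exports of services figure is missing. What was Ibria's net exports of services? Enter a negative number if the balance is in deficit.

Current account = goods balance + services balance + net primary income + net secondary income
Sum of the known components = 234.6
Net exports of services = CA - (known components) = 398.9 - 234.6 = 164.3

164.3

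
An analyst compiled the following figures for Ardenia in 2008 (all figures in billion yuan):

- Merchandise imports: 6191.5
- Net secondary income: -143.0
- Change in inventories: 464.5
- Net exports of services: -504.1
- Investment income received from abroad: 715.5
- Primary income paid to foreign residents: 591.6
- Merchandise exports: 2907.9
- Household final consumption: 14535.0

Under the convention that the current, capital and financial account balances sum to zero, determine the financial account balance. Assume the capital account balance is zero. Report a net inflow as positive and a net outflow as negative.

Goods balance = 2907.9 - 6191.5 = -3283.6
Services balance = -504.1
Trade balance (goods + services) = -3283.6 + (-504.1) = -3787.7
Net primary income = 715.5 - 591.6 = 123.9
Net secondary income = -143.0
Current account = -3787.7 + 123.9 + (-143.0) = -3806.8
Financial account = -(-3806.8) = 3806.8

3806.8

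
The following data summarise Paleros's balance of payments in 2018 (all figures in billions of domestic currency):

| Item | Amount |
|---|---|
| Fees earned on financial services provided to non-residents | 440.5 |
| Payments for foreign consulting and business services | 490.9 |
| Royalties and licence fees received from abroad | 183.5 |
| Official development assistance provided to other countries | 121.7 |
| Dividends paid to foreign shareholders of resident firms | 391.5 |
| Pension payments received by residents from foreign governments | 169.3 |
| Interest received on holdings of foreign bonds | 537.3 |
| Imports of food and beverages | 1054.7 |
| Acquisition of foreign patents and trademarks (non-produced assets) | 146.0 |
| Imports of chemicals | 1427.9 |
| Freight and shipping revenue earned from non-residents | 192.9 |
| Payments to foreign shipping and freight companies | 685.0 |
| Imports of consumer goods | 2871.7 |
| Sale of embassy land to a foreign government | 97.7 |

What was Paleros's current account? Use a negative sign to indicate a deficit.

-5519.9

Goods: -2871.7 - 1427.9 - 1054.7 = -5354.3
Services: 440.5 - 685.0 + 192.9 + 183.5 - 490.9 = -359.0
Primary income: 537.3 - 391.5 = 145.8
Secondary income: 169.3 - 121.7 = 47.6
Current account = (-5354.3) + (-359.0) + 145.8 + 47.6 = -5519.9
(Excluded from the current account — capital account: acquisition of foreign patents and trademarks (non-produced assets) 146.0, sale of embassy land to a foreign government 97.7.)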